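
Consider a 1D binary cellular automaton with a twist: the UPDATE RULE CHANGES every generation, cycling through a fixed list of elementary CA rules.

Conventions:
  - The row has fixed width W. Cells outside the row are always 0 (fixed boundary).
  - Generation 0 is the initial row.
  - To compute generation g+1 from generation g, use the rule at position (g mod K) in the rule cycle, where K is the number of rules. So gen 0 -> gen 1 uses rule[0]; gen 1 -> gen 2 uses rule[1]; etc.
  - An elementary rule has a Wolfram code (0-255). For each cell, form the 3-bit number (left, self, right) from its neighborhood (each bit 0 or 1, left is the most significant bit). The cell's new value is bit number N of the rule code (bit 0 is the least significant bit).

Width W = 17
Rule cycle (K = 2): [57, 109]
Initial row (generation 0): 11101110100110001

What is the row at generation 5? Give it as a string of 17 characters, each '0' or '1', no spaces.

Gen 0: 11101110100110001
Gen 1 (rule 57): 10011001010101100
Gen 2 (rule 109): 10011001111111101
Gen 3 (rule 57): 01010101000000010
Gen 4 (rule 109): 01111111011111010
Gen 5 (rule 57): 01000000110000101

Answer: 01000000110000101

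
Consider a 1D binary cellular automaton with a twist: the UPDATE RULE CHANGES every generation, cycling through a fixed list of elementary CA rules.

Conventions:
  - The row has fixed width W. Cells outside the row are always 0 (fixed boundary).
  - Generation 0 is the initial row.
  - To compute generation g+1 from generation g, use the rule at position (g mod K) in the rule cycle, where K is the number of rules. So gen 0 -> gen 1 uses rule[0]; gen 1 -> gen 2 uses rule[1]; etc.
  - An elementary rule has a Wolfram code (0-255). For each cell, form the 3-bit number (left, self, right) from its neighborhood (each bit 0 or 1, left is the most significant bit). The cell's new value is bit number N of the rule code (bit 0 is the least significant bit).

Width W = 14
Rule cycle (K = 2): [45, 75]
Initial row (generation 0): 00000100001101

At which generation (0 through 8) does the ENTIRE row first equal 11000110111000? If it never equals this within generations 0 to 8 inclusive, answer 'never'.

Gen 0: 00000100001101
Gen 1 (rule 45): 11110101101011
Gen 2 (rule 75): 10010001100011
Gen 3 (rule 45): 10010101001010
Gen 4 (rule 75): 00100000010000
Gen 5 (rule 45): 10101111010111
Gen 6 (rule 75): 00001001000101
Gen 7 (rule 45): 11101001010111
Gen 8 (rule 75): 10100010000101

Answer: never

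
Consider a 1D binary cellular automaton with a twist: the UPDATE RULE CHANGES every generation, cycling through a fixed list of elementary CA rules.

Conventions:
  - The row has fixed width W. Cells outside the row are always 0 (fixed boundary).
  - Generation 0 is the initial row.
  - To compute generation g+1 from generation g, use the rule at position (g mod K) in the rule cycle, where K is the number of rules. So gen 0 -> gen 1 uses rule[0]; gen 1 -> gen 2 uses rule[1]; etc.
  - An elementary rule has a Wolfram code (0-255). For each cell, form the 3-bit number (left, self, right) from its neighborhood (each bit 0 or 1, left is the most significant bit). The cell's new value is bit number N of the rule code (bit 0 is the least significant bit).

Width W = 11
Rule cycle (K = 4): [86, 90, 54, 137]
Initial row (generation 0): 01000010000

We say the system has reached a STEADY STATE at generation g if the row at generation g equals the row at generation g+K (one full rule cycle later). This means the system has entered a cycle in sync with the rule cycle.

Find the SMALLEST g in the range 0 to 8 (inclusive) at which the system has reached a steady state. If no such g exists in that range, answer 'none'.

Gen 0: 01000010000
Gen 1 (rule 86): 11100111000
Gen 2 (rule 90): 10111101100
Gen 3 (rule 54): 11000010010
Gen 4 (rule 137): 10011000000
Gen 5 (rule 86): 11101100000
Gen 6 (rule 90): 10101110000
Gen 7 (rule 54): 11110001000
Gen 8 (rule 137): 11100100011
Gen 9 (rule 86): 00111110101
Gen 10 (rule 90): 01100010000
Gen 11 (rule 54): 10010111000
Gen 12 (rule 137): 00000110011

Answer: none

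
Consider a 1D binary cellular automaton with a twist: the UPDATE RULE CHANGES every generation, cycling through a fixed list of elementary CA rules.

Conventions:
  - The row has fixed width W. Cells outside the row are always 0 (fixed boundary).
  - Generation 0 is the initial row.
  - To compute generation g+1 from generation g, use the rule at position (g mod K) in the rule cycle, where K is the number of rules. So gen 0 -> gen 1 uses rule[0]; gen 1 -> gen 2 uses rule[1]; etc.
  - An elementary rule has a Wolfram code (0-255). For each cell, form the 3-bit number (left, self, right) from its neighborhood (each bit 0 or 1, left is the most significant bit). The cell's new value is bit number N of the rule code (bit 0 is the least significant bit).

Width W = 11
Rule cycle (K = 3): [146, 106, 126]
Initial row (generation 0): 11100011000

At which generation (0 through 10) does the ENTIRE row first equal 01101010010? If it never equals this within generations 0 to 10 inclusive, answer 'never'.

Gen 0: 11100011000
Gen 1 (rule 146): 01010100100
Gen 2 (rule 106): 10101001000
Gen 3 (rule 126): 11111111100
Gen 4 (rule 146): 01111111010
Gen 5 (rule 106): 11000001100
Gen 6 (rule 126): 11100011110
Gen 7 (rule 146): 01010101101
Gen 8 (rule 106): 10101011110
Gen 9 (rule 126): 11111110011
Gen 10 (rule 146): 01111101100

Answer: never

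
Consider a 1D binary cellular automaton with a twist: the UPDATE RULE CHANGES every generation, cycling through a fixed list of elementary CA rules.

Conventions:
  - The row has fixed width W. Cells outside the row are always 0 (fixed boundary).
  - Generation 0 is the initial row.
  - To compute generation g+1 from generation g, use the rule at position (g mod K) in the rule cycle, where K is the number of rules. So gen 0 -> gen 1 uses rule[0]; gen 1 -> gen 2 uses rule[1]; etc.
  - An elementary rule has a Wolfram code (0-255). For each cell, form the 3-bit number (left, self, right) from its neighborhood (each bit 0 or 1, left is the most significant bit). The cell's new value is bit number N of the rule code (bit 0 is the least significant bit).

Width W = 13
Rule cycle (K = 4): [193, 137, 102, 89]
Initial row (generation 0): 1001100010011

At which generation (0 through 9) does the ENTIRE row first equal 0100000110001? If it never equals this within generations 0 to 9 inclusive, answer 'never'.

Answer: never

Derivation:
Gen 0: 1001100010011
Gen 1 (rule 193): 0000101000001
Gen 2 (rule 137): 1110000011100
Gen 3 (rule 102): 0010000100100
Gen 4 (rule 89): 1001110010011
Gen 5 (rule 193): 0000110000001
Gen 6 (rule 137): 1110100111100
Gen 7 (rule 102): 0011101000100
Gen 8 (rule 89): 1010100110011
Gen 9 (rule 193): 0000000010001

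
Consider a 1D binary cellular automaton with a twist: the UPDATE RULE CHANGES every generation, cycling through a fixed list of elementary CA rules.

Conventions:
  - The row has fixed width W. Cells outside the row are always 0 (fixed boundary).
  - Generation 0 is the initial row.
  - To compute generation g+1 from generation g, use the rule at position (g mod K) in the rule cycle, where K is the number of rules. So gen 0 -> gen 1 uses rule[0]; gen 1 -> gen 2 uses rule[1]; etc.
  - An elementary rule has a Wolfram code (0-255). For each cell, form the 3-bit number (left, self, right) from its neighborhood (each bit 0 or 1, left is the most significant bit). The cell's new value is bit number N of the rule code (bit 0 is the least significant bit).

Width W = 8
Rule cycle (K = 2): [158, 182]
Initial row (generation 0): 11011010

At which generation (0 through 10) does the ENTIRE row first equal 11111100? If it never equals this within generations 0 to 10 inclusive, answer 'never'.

Gen 0: 11011010
Gen 1 (rule 158): 10010011
Gen 2 (rule 182): 11111100
Gen 3 (rule 158): 11111010
Gen 4 (rule 182): 01110111
Gen 5 (rule 158): 11100110
Gen 6 (rule 182): 01011001
Gen 7 (rule 158): 11010111
Gen 8 (rule 182): 00111010
Gen 9 (rule 158): 01110011
Gen 10 (rule 182): 10101100

Answer: 2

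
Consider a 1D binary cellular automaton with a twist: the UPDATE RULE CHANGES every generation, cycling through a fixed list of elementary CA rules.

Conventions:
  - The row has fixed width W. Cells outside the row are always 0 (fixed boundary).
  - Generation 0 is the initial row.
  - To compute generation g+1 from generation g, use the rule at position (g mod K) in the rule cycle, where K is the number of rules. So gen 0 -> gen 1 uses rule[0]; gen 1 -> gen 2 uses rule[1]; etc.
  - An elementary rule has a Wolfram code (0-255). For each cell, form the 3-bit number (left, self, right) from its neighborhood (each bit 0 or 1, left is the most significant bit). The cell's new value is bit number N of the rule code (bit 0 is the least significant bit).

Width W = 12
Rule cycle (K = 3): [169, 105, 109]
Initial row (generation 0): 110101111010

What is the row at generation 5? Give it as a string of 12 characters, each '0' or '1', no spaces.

Gen 0: 110101111010
Gen 1 (rule 169): 101011110100
Gen 2 (rule 105): 010110011001
Gen 3 (rule 109): 011110011001
Gen 4 (rule 169): 011100010000
Gen 5 (rule 105): 010101000111

Answer: 010101000111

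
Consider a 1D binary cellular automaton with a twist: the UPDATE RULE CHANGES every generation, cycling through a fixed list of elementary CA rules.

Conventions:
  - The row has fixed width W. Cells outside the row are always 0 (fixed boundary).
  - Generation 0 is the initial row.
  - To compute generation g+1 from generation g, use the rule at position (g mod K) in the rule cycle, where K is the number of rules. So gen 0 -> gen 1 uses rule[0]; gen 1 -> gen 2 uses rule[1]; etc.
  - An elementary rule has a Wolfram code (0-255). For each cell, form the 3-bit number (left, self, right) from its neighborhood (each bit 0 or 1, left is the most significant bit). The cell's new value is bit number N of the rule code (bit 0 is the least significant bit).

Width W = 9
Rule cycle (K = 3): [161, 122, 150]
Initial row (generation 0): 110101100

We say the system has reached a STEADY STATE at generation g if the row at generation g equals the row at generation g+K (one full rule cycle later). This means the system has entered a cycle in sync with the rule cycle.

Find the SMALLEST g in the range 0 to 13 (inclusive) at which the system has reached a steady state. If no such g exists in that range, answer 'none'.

Gen 0: 110101100
Gen 1 (rule 161): 001010001
Gen 2 (rule 122): 010101010
Gen 3 (rule 150): 110101011
Gen 4 (rule 161): 001010100
Gen 5 (rule 122): 010101010
Gen 6 (rule 150): 110101011
Gen 7 (rule 161): 001010100
Gen 8 (rule 122): 010101010
Gen 9 (rule 150): 110101011
Gen 10 (rule 161): 001010100
Gen 11 (rule 122): 010101010
Gen 12 (rule 150): 110101011
Gen 13 (rule 161): 001010100
Gen 14 (rule 122): 010101010
Gen 15 (rule 150): 110101011
Gen 16 (rule 161): 001010100

Answer: 2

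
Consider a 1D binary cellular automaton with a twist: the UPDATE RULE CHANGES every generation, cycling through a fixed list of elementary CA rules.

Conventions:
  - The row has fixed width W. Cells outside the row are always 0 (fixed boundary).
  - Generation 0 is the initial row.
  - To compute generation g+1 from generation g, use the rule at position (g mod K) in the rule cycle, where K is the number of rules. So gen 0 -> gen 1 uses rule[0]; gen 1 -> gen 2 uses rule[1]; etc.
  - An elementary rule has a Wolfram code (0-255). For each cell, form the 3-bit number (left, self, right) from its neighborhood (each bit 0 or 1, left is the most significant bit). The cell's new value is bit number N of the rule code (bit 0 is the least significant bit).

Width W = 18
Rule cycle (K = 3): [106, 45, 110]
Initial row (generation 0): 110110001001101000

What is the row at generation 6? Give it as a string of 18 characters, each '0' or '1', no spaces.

Gen 0: 110110001001101000
Gen 1 (rule 106): 111110010011110000
Gen 2 (rule 45): 100000010010000111
Gen 3 (rule 110): 100000110110001101
Gen 4 (rule 106): 000001111110011110
Gen 5 (rule 45): 111101000000010000
Gen 6 (rule 110): 100111000000110000

Answer: 100111000000110000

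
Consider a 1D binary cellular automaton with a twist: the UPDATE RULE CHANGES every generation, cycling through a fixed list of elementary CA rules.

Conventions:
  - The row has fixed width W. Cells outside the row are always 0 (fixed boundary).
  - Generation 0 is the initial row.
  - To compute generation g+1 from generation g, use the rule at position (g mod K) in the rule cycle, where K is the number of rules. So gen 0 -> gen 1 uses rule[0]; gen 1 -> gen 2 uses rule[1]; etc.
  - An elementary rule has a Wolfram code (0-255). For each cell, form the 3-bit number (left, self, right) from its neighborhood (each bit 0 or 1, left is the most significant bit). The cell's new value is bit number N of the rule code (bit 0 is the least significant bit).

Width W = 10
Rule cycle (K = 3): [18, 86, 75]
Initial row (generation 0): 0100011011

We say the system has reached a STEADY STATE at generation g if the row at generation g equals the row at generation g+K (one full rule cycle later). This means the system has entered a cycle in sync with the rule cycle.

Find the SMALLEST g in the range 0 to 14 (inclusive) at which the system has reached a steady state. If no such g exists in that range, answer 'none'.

Gen 0: 0100011011
Gen 1 (rule 18): 1010100000
Gen 2 (rule 86): 1010110000
Gen 3 (rule 75): 0000110111
Gen 4 (rule 18): 0001000000
Gen 5 (rule 86): 0011100000
Gen 6 (rule 75): 1110101111
Gen 7 (rule 18): 0000000000
Gen 8 (rule 86): 0000000000
Gen 9 (rule 75): 1111111111
Gen 10 (rule 18): 0000000000
Gen 11 (rule 86): 0000000000
Gen 12 (rule 75): 1111111111
Gen 13 (rule 18): 0000000000
Gen 14 (rule 86): 0000000000
Gen 15 (rule 75): 1111111111
Gen 16 (rule 18): 0000000000
Gen 17 (rule 86): 0000000000

Answer: 7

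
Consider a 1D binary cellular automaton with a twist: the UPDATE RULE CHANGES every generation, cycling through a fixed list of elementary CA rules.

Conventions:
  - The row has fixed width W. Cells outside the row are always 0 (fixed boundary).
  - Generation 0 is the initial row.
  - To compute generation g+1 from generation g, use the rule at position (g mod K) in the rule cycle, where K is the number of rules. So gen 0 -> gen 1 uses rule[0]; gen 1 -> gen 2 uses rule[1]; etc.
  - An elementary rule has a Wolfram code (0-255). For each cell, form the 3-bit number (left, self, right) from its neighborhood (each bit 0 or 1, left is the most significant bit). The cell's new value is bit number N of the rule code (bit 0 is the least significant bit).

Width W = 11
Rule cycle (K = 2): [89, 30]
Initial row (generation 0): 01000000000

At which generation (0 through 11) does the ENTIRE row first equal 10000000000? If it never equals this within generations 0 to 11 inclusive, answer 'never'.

Answer: 6

Derivation:
Gen 0: 01000000000
Gen 1 (rule 89): 00111111111
Gen 2 (rule 30): 01100000000
Gen 3 (rule 89): 01111111111
Gen 4 (rule 30): 11000000000
Gen 5 (rule 89): 11111111111
Gen 6 (rule 30): 10000000000
Gen 7 (rule 89): 01111111111
Gen 8 (rule 30): 11000000000
Gen 9 (rule 89): 11111111111
Gen 10 (rule 30): 10000000000
Gen 11 (rule 89): 01111111111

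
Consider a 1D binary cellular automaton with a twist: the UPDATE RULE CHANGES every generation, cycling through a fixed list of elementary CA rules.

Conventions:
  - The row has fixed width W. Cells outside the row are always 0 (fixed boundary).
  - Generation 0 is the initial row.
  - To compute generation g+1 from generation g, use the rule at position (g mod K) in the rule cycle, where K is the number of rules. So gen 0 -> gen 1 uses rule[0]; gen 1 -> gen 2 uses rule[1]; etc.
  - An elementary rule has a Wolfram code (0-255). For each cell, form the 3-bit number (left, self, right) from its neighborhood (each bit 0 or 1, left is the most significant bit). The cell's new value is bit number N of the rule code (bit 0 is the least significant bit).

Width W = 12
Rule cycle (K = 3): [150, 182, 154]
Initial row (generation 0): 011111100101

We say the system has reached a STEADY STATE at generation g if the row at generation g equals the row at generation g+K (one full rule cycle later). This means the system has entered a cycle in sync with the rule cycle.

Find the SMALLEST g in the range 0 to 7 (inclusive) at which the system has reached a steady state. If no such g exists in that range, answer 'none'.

Gen 0: 011111100101
Gen 1 (rule 150): 101111011101
Gen 2 (rule 182): 110110101011
Gen 3 (rule 154): 100100000010
Gen 4 (rule 150): 111110000111
Gen 5 (rule 182): 011101001010
Gen 6 (rule 154): 111000110001
Gen 7 (rule 150): 010101001011
Gen 8 (rule 182): 111111111100
Gen 9 (rule 154): 111111111010
Gen 10 (rule 150): 011111110011

Answer: none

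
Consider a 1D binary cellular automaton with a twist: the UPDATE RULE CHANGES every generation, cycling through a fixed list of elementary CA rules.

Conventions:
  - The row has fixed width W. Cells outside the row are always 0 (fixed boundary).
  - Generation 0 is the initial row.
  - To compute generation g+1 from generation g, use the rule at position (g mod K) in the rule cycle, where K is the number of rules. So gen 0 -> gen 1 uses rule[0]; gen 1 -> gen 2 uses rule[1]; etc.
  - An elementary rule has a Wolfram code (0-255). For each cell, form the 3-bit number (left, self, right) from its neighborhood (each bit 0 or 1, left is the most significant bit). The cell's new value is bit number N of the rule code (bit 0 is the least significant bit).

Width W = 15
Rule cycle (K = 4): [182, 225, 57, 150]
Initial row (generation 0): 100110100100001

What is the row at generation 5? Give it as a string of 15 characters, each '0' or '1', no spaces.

Gen 0: 100110100100001
Gen 1 (rule 182): 111001111110011
Gen 2 (rule 225): 011000111110001
Gen 3 (rule 57): 010110100001100
Gen 4 (rule 150): 110000110010010
Gen 5 (rule 182): 001001001111111

Answer: 001001001111111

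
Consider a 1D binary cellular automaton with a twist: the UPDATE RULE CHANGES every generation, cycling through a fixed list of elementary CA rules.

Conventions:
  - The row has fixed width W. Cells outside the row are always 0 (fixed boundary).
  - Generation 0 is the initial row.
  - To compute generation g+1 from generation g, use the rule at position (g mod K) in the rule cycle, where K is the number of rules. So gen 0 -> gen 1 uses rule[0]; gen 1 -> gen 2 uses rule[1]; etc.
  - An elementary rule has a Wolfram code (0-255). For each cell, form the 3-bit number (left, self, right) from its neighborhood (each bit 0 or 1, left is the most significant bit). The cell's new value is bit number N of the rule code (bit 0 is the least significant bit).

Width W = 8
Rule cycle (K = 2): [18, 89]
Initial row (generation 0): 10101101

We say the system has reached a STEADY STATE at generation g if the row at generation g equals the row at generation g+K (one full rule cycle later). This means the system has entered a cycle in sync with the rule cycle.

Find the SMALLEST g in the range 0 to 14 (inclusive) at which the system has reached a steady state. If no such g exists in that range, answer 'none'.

Gen 0: 10101101
Gen 1 (rule 18): 00000000
Gen 2 (rule 89): 11111111
Gen 3 (rule 18): 00000000
Gen 4 (rule 89): 11111111
Gen 5 (rule 18): 00000000
Gen 6 (rule 89): 11111111
Gen 7 (rule 18): 00000000
Gen 8 (rule 89): 11111111
Gen 9 (rule 18): 00000000
Gen 10 (rule 89): 11111111
Gen 11 (rule 18): 00000000
Gen 12 (rule 89): 11111111
Gen 13 (rule 18): 00000000
Gen 14 (rule 89): 11111111
Gen 15 (rule 18): 00000000
Gen 16 (rule 89): 11111111

Answer: 1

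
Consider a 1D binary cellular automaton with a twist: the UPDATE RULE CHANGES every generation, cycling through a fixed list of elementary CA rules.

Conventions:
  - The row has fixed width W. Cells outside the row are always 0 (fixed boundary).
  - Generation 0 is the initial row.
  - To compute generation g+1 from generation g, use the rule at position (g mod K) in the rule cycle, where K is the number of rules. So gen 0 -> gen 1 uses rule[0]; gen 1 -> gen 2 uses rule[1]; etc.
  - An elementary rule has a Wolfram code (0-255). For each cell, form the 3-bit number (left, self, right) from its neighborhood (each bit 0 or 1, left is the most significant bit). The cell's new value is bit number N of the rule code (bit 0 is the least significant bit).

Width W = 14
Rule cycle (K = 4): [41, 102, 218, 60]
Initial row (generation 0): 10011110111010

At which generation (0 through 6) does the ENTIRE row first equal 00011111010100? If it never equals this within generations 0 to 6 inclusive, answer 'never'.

Gen 0: 10011110111010
Gen 1 (rule 41): 00010001100100
Gen 2 (rule 102): 00110010101100
Gen 3 (rule 218): 01111100001110
Gen 4 (rule 60): 01000010001001
Gen 5 (rule 41): 00011000100000
Gen 6 (rule 102): 00101001100000

Answer: never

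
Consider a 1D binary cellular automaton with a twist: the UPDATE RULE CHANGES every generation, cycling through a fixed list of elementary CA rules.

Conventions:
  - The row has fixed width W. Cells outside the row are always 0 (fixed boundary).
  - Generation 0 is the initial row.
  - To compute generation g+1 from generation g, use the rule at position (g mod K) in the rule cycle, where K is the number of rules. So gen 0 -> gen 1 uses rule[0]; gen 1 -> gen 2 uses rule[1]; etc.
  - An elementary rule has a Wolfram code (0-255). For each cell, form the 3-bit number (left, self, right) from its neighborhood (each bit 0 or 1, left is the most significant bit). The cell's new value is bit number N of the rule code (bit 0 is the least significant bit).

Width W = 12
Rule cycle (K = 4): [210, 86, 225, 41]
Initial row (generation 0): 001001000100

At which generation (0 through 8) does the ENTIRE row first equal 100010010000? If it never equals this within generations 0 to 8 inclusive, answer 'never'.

Gen 0: 001001000100
Gen 1 (rule 210): 010110101010
Gen 2 (rule 86): 110010101011
Gen 3 (rule 225): 010001010101
Gen 4 (rule 41): 000100101010
Gen 5 (rule 210): 001011000001
Gen 6 (rule 86): 011001100011
Gen 7 (rule 225): 001000101001
Gen 8 (rule 41): 100010010000

Answer: 8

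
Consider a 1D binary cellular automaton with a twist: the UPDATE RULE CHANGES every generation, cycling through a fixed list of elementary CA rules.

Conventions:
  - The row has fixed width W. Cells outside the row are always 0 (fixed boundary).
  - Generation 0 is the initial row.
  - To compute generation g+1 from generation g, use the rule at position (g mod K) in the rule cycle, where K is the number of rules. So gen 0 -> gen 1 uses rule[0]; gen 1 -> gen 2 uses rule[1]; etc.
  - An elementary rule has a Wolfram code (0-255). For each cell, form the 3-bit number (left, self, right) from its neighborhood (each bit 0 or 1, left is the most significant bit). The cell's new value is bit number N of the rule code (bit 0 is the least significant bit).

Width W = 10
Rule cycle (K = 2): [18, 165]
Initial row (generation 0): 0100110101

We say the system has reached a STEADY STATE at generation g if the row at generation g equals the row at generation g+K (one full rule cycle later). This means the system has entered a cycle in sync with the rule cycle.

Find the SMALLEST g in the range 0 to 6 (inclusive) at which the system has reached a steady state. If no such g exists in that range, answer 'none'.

Answer: 5

Derivation:
Gen 0: 0100110101
Gen 1 (rule 18): 1011000000
Gen 2 (rule 165): 1100011111
Gen 3 (rule 18): 0010100000
Gen 4 (rule 165): 1011101111
Gen 5 (rule 18): 0000000000
Gen 6 (rule 165): 1111111111
Gen 7 (rule 18): 0000000000
Gen 8 (rule 165): 1111111111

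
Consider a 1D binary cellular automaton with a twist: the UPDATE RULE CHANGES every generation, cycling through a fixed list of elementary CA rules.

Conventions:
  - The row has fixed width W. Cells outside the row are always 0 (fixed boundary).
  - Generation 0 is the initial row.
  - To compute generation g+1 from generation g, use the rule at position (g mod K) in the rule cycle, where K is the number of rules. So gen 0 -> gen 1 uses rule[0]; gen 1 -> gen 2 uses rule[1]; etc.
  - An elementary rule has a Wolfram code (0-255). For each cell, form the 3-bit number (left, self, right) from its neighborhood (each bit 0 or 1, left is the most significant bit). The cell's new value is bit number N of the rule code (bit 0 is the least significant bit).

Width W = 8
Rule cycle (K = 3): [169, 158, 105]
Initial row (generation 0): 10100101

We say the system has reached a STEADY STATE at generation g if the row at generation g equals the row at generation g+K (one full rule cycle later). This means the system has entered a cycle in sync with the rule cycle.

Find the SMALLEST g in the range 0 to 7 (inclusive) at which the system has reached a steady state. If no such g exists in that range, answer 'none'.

Answer: 0

Derivation:
Gen 0: 10100101
Gen 1 (rule 169): 01000010
Gen 2 (rule 158): 11100111
Gen 3 (rule 105): 10100101
Gen 4 (rule 169): 01000010
Gen 5 (rule 158): 11100111
Gen 6 (rule 105): 10100101
Gen 7 (rule 169): 01000010
Gen 8 (rule 158): 11100111
Gen 9 (rule 105): 10100101
Gen 10 (rule 169): 01000010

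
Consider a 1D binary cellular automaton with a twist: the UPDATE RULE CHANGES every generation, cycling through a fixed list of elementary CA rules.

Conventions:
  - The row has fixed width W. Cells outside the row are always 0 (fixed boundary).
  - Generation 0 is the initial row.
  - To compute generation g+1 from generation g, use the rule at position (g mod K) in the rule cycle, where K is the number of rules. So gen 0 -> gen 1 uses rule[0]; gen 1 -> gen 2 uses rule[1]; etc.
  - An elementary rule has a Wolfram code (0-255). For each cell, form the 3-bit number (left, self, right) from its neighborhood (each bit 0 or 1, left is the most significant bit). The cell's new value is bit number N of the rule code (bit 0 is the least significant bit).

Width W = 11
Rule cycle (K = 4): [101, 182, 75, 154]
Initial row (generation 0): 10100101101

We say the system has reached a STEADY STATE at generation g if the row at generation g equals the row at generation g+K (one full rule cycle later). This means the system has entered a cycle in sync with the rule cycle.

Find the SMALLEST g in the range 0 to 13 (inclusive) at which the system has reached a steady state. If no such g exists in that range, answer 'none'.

Answer: none

Derivation:
Gen 0: 10100101101
Gen 1 (rule 101): 11100110111
Gen 2 (rule 182): 01011001010
Gen 3 (rule 75): 10011010000
Gen 4 (rule 154): 01110001000
Gen 5 (rule 101): 00010101011
Gen 6 (rule 182): 00111111100
Gen 7 (rule 75): 11100000101
Gen 8 (rule 154): 11010001000
Gen 9 (rule 101): 01110101011
Gen 10 (rule 182): 10101111100
Gen 11 (rule 75): 00001000101
Gen 12 (rule 154): 00010101000
Gen 13 (rule 101): 11011111011
Gen 14 (rule 182): 00101110100
Gen 15 (rule 75): 11001010001
Gen 16 (rule 154): 10110001010
Gen 17 (rule 101): 11010101110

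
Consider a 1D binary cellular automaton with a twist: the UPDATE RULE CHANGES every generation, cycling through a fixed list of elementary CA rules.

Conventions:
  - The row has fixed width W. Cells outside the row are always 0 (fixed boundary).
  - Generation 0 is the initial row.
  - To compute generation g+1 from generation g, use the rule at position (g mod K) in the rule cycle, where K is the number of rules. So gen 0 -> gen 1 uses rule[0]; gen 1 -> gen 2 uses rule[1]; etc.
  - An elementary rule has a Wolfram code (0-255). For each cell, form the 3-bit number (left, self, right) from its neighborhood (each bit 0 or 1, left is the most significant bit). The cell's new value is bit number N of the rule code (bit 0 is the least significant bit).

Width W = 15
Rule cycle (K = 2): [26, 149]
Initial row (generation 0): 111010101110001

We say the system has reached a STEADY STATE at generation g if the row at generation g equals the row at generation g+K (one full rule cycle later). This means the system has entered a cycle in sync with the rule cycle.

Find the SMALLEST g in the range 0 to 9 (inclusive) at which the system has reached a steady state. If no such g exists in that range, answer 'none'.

Answer: 3

Derivation:
Gen 0: 111010101110001
Gen 1 (rule 26): 100000001001010
Gen 2 (rule 149): 111111101101011
Gen 3 (rule 26): 100000001000010
Gen 4 (rule 149): 111111101111011
Gen 5 (rule 26): 100000001000010
Gen 6 (rule 149): 111111101111011
Gen 7 (rule 26): 100000001000010
Gen 8 (rule 149): 111111101111011
Gen 9 (rule 26): 100000001000010
Gen 10 (rule 149): 111111101111011
Gen 11 (rule 26): 100000001000010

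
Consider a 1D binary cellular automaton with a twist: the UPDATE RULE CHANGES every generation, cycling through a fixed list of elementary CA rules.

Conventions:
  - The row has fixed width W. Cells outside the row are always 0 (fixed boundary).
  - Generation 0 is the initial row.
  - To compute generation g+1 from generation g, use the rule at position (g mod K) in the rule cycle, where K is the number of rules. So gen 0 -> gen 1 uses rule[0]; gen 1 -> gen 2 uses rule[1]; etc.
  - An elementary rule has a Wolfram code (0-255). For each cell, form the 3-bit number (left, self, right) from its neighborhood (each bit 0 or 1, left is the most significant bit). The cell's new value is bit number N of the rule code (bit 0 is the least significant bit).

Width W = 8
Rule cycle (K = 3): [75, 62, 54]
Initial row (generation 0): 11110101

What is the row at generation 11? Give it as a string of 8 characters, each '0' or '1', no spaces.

Answer: 10110001

Derivation:
Gen 0: 11110101
Gen 1 (rule 75): 10010000
Gen 2 (rule 62): 11111000
Gen 3 (rule 54): 00000100
Gen 4 (rule 75): 11111001
Gen 5 (rule 62): 10000111
Gen 6 (rule 54): 11001000
Gen 7 (rule 75): 11010011
Gen 8 (rule 62): 10111110
Gen 9 (rule 54): 11000001
Gen 10 (rule 75): 11011110
Gen 11 (rule 62): 10110001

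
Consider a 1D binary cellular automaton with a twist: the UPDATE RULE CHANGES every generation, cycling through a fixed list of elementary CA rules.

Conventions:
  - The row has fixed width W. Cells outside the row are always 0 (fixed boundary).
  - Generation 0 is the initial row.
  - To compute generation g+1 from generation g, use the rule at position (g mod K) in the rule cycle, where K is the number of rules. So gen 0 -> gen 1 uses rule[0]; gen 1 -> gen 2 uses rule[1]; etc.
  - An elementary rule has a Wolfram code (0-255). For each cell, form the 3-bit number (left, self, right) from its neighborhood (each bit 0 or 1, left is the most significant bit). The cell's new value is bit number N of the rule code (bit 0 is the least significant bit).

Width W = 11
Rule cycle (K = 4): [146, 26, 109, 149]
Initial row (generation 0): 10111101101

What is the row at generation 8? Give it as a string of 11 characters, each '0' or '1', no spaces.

Answer: 01110010001

Derivation:
Gen 0: 10111101101
Gen 1 (rule 146): 00011000000
Gen 2 (rule 26): 00110100000
Gen 3 (rule 109): 10111101111
Gen 4 (rule 149): 10011000110
Gen 5 (rule 146): 01100101001
Gen 6 (rule 26): 11011000110
Gen 7 (rule 109): 11111010110
Gen 8 (rule 149): 01110010001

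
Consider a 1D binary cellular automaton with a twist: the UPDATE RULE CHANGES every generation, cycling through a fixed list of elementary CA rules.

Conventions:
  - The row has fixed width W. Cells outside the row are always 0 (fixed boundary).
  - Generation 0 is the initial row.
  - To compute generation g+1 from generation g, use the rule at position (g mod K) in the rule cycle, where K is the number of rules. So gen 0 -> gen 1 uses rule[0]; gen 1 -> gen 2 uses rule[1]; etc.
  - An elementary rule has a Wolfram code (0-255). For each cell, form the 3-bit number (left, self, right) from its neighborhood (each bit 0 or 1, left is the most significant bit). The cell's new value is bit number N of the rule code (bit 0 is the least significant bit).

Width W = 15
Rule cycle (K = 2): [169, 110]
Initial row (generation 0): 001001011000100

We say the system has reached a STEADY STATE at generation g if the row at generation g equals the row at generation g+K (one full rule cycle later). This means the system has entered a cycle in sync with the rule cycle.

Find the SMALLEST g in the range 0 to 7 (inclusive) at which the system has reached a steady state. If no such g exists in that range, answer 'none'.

Gen 0: 001001011000100
Gen 1 (rule 169): 100000110010001
Gen 2 (rule 110): 100001110110011
Gen 3 (rule 169): 001101101100010
Gen 4 (rule 110): 011111111100110
Gen 5 (rule 169): 011111111000100
Gen 6 (rule 110): 110000001001100
Gen 7 (rule 169): 100111100001001
Gen 8 (rule 110): 101100100011011
Gen 9 (rule 169): 011000001010110

Answer: none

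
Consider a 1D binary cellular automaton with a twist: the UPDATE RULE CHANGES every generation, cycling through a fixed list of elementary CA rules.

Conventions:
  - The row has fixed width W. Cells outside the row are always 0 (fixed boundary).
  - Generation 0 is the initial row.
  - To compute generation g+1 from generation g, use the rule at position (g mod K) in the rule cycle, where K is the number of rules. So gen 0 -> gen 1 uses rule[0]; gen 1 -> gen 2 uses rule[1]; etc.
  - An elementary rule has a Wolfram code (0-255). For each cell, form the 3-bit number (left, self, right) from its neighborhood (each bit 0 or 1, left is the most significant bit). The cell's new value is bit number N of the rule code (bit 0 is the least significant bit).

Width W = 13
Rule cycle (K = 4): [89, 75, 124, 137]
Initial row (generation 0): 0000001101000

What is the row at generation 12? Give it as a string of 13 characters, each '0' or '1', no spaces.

Answer: 1011001000110

Derivation:
Gen 0: 0000001101000
Gen 1 (rule 89): 1111101100111
Gen 2 (rule 75): 1000101101101
Gen 3 (rule 124): 1100111111111
Gen 4 (rule 137): 1000111111110
Gen 5 (rule 89): 0110100000011
Gen 6 (rule 75): 1110001111111
Gen 7 (rule 124): 1011001000001
Gen 8 (rule 137): 0010000011100
Gen 9 (rule 89): 1001111010111
Gen 10 (rule 75): 0011001000101
Gen 11 (rule 124): 0011101100111
Gen 12 (rule 137): 1011001000110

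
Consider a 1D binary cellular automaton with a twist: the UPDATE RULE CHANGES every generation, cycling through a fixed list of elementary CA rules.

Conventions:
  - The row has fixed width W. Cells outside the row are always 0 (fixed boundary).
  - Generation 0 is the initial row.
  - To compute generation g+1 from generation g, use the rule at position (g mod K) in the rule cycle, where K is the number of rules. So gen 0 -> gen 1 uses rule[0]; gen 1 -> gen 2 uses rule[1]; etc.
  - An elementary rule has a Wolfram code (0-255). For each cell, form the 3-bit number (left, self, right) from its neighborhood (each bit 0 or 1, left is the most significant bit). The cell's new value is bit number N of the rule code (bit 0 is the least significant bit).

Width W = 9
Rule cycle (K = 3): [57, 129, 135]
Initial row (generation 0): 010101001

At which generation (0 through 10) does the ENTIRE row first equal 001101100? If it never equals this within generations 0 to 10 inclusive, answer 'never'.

Answer: never

Derivation:
Gen 0: 010101001
Gen 1 (rule 57): 001010100
Gen 2 (rule 129): 100000001
Gen 3 (rule 135): 101111111
Gen 4 (rule 57): 011000000
Gen 5 (rule 129): 000011111
Gen 6 (rule 135): 111101110
Gen 7 (rule 57): 100011001
Gen 8 (rule 129): 001000000
Gen 9 (rule 135): 111011111
Gen 10 (rule 57): 100110000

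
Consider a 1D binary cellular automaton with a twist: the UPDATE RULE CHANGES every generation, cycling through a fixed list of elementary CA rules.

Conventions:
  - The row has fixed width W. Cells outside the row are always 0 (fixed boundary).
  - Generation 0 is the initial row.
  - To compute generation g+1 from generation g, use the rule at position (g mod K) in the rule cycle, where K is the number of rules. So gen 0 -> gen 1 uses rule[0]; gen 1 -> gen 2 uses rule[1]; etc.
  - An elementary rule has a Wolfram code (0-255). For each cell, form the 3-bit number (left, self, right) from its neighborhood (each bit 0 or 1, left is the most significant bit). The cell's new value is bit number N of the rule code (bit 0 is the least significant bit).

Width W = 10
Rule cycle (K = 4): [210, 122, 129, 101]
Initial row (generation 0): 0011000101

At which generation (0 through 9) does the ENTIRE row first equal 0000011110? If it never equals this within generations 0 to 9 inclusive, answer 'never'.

Gen 0: 0011000101
Gen 1 (rule 210): 0101101000
Gen 2 (rule 122): 1011110100
Gen 3 (rule 129): 0001100001
Gen 4 (rule 101): 1100101101
Gen 5 (rule 210): 0111000100
Gen 6 (rule 122): 1101101010
Gen 7 (rule 129): 0000000000
Gen 8 (rule 101): 1111111111
Gen 9 (rule 210): 0111111111

Answer: never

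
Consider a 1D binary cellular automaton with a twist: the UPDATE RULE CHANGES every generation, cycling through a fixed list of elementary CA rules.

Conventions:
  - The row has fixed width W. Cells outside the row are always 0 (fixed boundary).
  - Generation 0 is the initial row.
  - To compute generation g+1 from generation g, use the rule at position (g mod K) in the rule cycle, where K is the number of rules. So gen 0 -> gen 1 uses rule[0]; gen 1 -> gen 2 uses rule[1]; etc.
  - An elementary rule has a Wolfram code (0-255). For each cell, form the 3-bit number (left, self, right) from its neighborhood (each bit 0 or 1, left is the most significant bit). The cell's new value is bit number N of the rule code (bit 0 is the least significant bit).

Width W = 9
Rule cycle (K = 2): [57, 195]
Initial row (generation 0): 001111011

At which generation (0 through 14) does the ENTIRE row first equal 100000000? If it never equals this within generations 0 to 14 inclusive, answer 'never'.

Gen 0: 001111011
Gen 1 (rule 57): 101000110
Gen 2 (rule 195): 000011010
Gen 3 (rule 57): 111010101
Gen 4 (rule 195): 011000000
Gen 5 (rule 57): 010111111
Gen 6 (rule 195): 100011111
Gen 7 (rule 57): 011010000
Gen 8 (rule 195): 101000111
Gen 9 (rule 57): 010110100
Gen 10 (rule 195): 100010001
Gen 11 (rule 57): 011001100
Gen 12 (rule 195): 101010101
Gen 13 (rule 57): 010101010
Gen 14 (rule 195): 100000000

Answer: 14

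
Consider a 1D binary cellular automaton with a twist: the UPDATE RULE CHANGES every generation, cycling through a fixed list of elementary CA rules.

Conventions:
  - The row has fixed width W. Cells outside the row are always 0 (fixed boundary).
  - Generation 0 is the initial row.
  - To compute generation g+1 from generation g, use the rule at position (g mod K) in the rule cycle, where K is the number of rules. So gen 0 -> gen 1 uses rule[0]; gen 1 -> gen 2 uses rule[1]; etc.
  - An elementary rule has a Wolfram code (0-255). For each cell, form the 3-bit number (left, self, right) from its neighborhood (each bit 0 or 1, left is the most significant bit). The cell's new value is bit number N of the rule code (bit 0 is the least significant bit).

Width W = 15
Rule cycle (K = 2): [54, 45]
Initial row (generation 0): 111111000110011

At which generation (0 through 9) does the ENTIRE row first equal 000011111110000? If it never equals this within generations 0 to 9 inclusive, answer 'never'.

Answer: 5

Derivation:
Gen 0: 111111000110011
Gen 1 (rule 54): 000000101001100
Gen 2 (rule 45): 111110111001001
Gen 3 (rule 54): 000001000111111
Gen 4 (rule 45): 111101010100000
Gen 5 (rule 54): 000011111110000
Gen 6 (rule 45): 111010000000111
Gen 7 (rule 54): 000111000001000
Gen 8 (rule 45): 110100011101011
Gen 9 (rule 54): 001110100011100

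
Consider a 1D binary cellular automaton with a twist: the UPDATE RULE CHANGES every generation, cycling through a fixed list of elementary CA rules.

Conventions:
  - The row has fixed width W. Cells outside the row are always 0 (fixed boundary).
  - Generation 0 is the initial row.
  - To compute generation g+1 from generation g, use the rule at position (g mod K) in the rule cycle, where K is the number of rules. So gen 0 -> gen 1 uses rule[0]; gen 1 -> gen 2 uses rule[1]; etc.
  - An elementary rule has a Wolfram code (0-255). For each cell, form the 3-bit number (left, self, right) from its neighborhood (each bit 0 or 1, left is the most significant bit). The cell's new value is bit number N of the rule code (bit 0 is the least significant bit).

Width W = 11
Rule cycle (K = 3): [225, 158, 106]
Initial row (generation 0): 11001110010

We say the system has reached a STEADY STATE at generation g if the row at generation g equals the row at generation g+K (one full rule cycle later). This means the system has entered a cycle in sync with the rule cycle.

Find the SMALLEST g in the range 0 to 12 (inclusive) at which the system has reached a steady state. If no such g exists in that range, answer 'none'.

Answer: none

Derivation:
Gen 0: 11001110010
Gen 1 (rule 225): 01000110000
Gen 2 (rule 158): 11101101000
Gen 3 (rule 106): 10111110000
Gen 4 (rule 225): 01011110111
Gen 5 (rule 158): 11011100110
Gen 6 (rule 106): 11110101110
Gen 7 (rule 225): 01111010110
Gen 8 (rule 158): 11110010101
Gen 9 (rule 106): 10010101010
Gen 10 (rule 225): 00001010100
Gen 11 (rule 158): 00011010110
Gen 12 (rule 106): 00111101110
Gen 13 (rule 225): 10011110110
Gen 14 (rule 158): 11111100101
Gen 15 (rule 106): 10000101010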